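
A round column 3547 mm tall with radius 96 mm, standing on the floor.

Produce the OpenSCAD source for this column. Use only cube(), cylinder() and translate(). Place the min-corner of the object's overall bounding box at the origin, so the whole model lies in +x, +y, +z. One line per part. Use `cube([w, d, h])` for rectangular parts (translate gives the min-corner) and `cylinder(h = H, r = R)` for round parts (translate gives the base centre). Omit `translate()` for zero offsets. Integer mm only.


translate([96, 96, 0]) cylinder(h = 3547, r = 96);


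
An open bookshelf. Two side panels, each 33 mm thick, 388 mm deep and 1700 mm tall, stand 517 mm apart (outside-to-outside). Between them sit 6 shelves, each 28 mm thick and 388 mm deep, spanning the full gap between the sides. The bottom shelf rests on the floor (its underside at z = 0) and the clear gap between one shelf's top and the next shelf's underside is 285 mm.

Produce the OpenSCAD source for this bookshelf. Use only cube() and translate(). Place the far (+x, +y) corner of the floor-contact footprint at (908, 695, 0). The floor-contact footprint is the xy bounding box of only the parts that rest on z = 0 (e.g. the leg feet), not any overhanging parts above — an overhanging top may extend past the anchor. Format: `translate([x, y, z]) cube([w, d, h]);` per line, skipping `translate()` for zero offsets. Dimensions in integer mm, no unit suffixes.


translate([391, 307, 0]) cube([33, 388, 1700]);
translate([875, 307, 0]) cube([33, 388, 1700]);
translate([424, 307, 0]) cube([451, 388, 28]);
translate([424, 307, 313]) cube([451, 388, 28]);
translate([424, 307, 626]) cube([451, 388, 28]);
translate([424, 307, 939]) cube([451, 388, 28]);
translate([424, 307, 1252]) cube([451, 388, 28]);
translate([424, 307, 1565]) cube([451, 388, 28]);


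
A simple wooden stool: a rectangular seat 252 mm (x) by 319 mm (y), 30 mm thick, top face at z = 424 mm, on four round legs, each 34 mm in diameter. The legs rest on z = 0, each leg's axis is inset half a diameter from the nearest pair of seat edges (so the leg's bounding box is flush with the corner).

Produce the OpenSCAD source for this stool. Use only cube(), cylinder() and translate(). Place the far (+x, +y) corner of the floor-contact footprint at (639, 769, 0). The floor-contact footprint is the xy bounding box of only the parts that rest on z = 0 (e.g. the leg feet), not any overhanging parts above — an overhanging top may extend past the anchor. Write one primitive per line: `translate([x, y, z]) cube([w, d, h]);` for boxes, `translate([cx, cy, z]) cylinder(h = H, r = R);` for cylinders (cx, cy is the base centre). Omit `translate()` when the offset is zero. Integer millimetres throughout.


// leg_h = 424 - 30 = 394
translate([387, 450, 394]) cube([252, 319, 30]);
translate([404, 467, 0]) cylinder(h = 394, r = 17);
translate([622, 467, 0]) cylinder(h = 394, r = 17);
translate([404, 752, 0]) cylinder(h = 394, r = 17);
translate([622, 752, 0]) cylinder(h = 394, r = 17);


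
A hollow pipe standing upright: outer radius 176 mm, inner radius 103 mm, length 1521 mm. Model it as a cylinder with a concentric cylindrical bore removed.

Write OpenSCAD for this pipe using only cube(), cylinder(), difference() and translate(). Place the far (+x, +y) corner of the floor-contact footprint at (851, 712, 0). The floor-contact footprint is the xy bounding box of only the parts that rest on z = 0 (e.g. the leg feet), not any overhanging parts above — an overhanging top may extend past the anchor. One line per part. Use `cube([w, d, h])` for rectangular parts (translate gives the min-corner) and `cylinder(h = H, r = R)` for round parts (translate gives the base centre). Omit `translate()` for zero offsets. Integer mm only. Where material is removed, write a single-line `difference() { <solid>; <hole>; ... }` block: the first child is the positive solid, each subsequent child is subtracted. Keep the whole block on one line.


difference() { translate([675, 536, 0]) cylinder(h = 1521, r = 176); translate([675, 536, 0]) cylinder(h = 1521, r = 103); }


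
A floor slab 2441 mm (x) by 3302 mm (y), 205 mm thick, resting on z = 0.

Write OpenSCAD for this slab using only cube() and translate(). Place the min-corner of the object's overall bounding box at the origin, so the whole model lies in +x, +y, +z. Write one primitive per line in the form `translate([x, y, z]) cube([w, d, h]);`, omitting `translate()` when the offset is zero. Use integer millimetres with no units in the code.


cube([2441, 3302, 205]);


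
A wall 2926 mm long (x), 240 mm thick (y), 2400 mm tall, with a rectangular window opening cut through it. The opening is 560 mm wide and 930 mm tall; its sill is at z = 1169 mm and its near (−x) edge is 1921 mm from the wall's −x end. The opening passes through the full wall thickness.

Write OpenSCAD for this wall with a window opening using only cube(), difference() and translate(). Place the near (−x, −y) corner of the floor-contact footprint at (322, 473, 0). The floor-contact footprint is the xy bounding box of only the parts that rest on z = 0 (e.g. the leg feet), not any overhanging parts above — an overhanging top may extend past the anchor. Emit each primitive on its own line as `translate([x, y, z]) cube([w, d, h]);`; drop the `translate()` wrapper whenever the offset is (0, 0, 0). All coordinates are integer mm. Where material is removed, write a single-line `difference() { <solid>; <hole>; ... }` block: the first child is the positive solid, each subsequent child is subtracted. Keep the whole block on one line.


difference() { translate([322, 473, 0]) cube([2926, 240, 2400]); translate([2243, 473, 1169]) cube([560, 240, 930]); }


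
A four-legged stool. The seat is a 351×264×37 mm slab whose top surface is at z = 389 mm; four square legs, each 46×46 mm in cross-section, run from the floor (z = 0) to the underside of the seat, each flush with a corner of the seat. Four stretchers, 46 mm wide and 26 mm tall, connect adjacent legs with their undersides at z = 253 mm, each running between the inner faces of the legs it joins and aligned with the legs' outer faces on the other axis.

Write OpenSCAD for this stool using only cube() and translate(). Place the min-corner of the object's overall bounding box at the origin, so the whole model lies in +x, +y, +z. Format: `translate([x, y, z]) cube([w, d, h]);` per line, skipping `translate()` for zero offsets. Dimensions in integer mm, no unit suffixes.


translate([0, 0, 352]) cube([351, 264, 37]);
cube([46, 46, 352]);
translate([305, 0, 0]) cube([46, 46, 352]);
translate([0, 218, 0]) cube([46, 46, 352]);
translate([305, 218, 0]) cube([46, 46, 352]);
translate([46, 0, 253]) cube([259, 46, 26]);
translate([46, 218, 253]) cube([259, 46, 26]);
translate([0, 46, 253]) cube([46, 172, 26]);
translate([305, 46, 253]) cube([46, 172, 26]);


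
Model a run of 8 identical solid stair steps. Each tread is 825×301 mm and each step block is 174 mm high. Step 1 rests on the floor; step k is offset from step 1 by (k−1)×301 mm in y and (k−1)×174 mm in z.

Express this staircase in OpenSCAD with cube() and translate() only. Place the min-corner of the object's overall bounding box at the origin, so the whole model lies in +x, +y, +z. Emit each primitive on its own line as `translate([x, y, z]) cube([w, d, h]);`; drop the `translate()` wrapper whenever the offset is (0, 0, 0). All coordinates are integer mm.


cube([825, 301, 174]);
translate([0, 301, 174]) cube([825, 301, 174]);
translate([0, 602, 348]) cube([825, 301, 174]);
translate([0, 903, 522]) cube([825, 301, 174]);
translate([0, 1204, 696]) cube([825, 301, 174]);
translate([0, 1505, 870]) cube([825, 301, 174]);
translate([0, 1806, 1044]) cube([825, 301, 174]);
translate([0, 2107, 1218]) cube([825, 301, 174]);


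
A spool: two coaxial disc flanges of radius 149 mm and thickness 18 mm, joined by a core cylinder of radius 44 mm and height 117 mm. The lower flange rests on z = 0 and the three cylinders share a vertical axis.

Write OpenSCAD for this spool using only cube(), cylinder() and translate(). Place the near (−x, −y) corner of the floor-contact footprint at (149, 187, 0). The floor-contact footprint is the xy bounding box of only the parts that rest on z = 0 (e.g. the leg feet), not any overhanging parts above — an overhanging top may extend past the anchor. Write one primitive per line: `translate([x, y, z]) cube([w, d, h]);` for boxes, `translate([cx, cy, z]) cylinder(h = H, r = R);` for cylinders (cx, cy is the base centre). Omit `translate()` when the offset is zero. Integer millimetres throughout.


translate([298, 336, 0]) cylinder(h = 18, r = 149);
translate([298, 336, 18]) cylinder(h = 117, r = 44);
translate([298, 336, 135]) cylinder(h = 18, r = 149);


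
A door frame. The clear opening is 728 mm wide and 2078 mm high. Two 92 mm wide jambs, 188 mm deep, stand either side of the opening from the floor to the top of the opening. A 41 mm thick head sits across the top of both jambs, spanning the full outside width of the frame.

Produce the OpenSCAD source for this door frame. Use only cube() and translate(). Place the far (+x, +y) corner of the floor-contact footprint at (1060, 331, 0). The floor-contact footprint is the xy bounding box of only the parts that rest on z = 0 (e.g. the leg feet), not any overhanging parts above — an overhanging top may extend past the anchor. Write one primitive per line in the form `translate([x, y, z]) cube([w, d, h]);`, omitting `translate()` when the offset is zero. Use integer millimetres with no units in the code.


translate([148, 143, 0]) cube([92, 188, 2078]);
translate([968, 143, 0]) cube([92, 188, 2078]);
translate([148, 143, 2078]) cube([912, 188, 41]);


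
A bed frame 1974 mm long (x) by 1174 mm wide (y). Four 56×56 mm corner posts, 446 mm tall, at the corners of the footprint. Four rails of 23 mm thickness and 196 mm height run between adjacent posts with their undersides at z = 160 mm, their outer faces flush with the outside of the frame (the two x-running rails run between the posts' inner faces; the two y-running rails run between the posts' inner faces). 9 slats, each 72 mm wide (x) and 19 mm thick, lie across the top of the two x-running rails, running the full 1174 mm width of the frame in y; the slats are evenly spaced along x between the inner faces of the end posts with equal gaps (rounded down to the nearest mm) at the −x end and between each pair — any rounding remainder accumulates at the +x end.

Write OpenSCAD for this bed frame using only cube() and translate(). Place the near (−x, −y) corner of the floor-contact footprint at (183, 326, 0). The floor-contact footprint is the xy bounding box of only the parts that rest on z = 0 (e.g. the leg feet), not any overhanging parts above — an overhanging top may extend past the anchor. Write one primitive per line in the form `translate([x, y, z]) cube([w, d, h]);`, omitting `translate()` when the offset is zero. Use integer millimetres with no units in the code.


// slat z = rail_z + rail_h = 160 + 196 = 356
// slat gap = ⌊(1862 − 9·72) / 10⌋ = 121
translate([183, 326, 0]) cube([56, 56, 446]);
translate([183, 1444, 0]) cube([56, 56, 446]);
translate([2101, 326, 0]) cube([56, 56, 446]);
translate([2101, 1444, 0]) cube([56, 56, 446]);
translate([239, 326, 160]) cube([1862, 23, 196]);
translate([239, 1477, 160]) cube([1862, 23, 196]);
translate([183, 382, 160]) cube([23, 1062, 196]);
translate([2134, 382, 160]) cube([23, 1062, 196]);
translate([360, 326, 356]) cube([72, 1174, 19]);
translate([553, 326, 356]) cube([72, 1174, 19]);
translate([746, 326, 356]) cube([72, 1174, 19]);
translate([939, 326, 356]) cube([72, 1174, 19]);
translate([1132, 326, 356]) cube([72, 1174, 19]);
translate([1325, 326, 356]) cube([72, 1174, 19]);
translate([1518, 326, 356]) cube([72, 1174, 19]);
translate([1711, 326, 356]) cube([72, 1174, 19]);
translate([1904, 326, 356]) cube([72, 1174, 19]);


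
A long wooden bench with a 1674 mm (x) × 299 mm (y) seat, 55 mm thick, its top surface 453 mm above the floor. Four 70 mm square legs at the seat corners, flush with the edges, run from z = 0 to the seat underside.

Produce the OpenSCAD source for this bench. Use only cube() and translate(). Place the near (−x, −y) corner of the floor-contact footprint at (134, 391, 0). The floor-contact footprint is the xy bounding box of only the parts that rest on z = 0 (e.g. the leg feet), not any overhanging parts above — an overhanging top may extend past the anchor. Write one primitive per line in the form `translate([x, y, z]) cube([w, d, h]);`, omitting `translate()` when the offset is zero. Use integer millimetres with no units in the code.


// leg_h = 453 − 55 = 398
translate([134, 391, 398]) cube([1674, 299, 55]);
translate([134, 391, 0]) cube([70, 70, 398]);
translate([134, 620, 0]) cube([70, 70, 398]);
translate([1738, 391, 0]) cube([70, 70, 398]);
translate([1738, 620, 0]) cube([70, 70, 398]);


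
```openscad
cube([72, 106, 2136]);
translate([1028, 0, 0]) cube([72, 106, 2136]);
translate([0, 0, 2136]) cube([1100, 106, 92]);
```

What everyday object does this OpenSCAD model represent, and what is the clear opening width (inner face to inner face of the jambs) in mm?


A door frame. The clear opening width is 956 mm.

Two 2136 mm tall posts with a header on top — a door frame. The left jamb is 72 mm wide at x = 0; the right jamb starts at x = 1028. The clear opening is 1028 − 72 = 956 mm.


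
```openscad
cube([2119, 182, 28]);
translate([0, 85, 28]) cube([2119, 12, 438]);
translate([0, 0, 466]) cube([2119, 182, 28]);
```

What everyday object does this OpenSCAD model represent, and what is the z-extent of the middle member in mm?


An I-beam. The web height is 438 mm.

Two wide flanges with a thin centred web — an I-beam. Overall 494 mm minus two 28 mm flanges gives a web of 494 − 2·28 = 438 mm.


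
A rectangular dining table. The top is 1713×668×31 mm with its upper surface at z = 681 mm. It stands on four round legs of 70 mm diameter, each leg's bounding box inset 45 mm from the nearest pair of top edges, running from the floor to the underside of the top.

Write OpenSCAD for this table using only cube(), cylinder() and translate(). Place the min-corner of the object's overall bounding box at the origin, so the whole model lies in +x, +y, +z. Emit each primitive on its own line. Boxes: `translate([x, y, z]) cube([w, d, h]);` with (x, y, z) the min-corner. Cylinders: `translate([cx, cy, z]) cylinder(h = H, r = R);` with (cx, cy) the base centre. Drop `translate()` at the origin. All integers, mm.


// leg_h = 681 - 31 = 650
translate([0, 0, 650]) cube([1713, 668, 31]);
translate([80, 80, 0]) cylinder(h = 650, r = 35);
translate([1633, 80, 0]) cylinder(h = 650, r = 35);
translate([80, 588, 0]) cylinder(h = 650, r = 35);
translate([1633, 588, 0]) cylinder(h = 650, r = 35);


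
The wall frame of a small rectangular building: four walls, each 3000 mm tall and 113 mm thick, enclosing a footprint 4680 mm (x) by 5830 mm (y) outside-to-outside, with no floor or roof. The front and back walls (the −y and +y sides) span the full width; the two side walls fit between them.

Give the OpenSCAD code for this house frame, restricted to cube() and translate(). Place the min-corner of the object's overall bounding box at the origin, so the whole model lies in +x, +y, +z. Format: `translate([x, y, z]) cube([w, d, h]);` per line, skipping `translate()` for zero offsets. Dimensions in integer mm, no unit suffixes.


cube([4680, 113, 3000]);
translate([0, 5717, 0]) cube([4680, 113, 3000]);
translate([0, 113, 0]) cube([113, 5604, 3000]);
translate([4567, 113, 0]) cube([113, 5604, 3000]);


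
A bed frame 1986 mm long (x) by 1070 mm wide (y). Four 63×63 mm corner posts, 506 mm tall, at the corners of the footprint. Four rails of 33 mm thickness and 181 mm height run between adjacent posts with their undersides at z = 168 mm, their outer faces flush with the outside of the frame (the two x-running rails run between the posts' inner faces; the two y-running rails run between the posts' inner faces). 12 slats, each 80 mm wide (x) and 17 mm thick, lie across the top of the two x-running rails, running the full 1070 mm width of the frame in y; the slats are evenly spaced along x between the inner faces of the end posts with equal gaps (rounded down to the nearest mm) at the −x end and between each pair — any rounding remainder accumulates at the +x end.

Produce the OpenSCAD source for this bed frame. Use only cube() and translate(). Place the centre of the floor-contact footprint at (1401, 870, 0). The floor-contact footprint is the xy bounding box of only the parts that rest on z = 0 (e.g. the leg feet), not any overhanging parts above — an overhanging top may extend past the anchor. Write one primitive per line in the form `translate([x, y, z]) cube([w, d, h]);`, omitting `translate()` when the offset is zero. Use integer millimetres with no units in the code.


translate([408, 335, 0]) cube([63, 63, 506]);
translate([408, 1342, 0]) cube([63, 63, 506]);
translate([2331, 335, 0]) cube([63, 63, 506]);
translate([2331, 1342, 0]) cube([63, 63, 506]);
translate([471, 335, 168]) cube([1860, 33, 181]);
translate([471, 1372, 168]) cube([1860, 33, 181]);
translate([408, 398, 168]) cube([33, 944, 181]);
translate([2361, 398, 168]) cube([33, 944, 181]);
translate([540, 335, 349]) cube([80, 1070, 17]);
translate([689, 335, 349]) cube([80, 1070, 17]);
translate([838, 335, 349]) cube([80, 1070, 17]);
translate([987, 335, 349]) cube([80, 1070, 17]);
translate([1136, 335, 349]) cube([80, 1070, 17]);
translate([1285, 335, 349]) cube([80, 1070, 17]);
translate([1434, 335, 349]) cube([80, 1070, 17]);
translate([1583, 335, 349]) cube([80, 1070, 17]);
translate([1732, 335, 349]) cube([80, 1070, 17]);
translate([1881, 335, 349]) cube([80, 1070, 17]);
translate([2030, 335, 349]) cube([80, 1070, 17]);
translate([2179, 335, 349]) cube([80, 1070, 17]);


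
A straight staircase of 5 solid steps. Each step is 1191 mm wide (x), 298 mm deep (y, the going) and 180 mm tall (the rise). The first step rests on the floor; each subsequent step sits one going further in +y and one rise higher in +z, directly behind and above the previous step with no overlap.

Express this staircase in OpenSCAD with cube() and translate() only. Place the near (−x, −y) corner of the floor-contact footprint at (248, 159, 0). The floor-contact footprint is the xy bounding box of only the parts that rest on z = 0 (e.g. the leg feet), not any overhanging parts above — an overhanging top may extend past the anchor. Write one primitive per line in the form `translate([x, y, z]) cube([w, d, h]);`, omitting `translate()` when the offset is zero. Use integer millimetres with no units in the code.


translate([248, 159, 0]) cube([1191, 298, 180]);
translate([248, 457, 180]) cube([1191, 298, 180]);
translate([248, 755, 360]) cube([1191, 298, 180]);
translate([248, 1053, 540]) cube([1191, 298, 180]);
translate([248, 1351, 720]) cube([1191, 298, 180]);


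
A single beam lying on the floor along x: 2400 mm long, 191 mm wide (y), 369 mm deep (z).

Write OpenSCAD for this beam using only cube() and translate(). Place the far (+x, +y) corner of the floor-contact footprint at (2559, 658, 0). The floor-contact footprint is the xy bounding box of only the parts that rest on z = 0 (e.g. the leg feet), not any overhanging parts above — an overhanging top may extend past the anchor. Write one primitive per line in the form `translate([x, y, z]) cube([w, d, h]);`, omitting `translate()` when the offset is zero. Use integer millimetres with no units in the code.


translate([159, 467, 0]) cube([2400, 191, 369]);


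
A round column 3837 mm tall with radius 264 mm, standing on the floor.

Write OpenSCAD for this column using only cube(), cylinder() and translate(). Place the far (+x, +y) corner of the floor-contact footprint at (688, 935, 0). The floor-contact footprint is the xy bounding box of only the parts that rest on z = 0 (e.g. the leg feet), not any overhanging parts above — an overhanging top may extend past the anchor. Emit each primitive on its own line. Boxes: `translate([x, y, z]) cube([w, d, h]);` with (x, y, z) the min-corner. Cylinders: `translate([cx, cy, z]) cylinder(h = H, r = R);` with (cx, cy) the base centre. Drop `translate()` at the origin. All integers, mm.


translate([424, 671, 0]) cylinder(h = 3837, r = 264);


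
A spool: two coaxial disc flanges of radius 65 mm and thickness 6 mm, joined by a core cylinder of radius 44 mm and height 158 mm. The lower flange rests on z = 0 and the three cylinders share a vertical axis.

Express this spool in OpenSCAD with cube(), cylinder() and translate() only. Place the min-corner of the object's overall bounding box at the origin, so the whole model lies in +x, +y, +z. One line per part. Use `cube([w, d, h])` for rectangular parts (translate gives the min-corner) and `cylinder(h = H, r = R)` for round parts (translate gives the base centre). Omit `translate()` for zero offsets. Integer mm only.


translate([65, 65, 0]) cylinder(h = 6, r = 65);
translate([65, 65, 6]) cylinder(h = 158, r = 44);
translate([65, 65, 164]) cylinder(h = 6, r = 65);


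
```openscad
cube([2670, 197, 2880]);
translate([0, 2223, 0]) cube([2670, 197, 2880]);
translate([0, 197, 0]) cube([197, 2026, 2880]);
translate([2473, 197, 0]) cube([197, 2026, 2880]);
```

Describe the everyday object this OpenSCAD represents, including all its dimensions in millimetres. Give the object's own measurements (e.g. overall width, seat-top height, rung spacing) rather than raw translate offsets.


The wall frame of a small rectangular building: four walls, each 2880 mm tall and 197 mm thick, enclosing a footprint 2670 mm (x) by 2420 mm (y) outside-to-outside, with no floor or roof. The front and back walls (the −y and +y sides) span the full width; the two side walls fit between them.


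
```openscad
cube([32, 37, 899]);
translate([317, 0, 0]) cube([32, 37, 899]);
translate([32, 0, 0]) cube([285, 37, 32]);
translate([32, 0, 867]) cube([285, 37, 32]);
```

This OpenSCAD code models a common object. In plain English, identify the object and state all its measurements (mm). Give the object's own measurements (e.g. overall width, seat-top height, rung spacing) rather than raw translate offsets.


A rectangular picture frame lying in the x–z plane (depth along y). The opening is 285 mm wide (x) by 835 mm tall (z), surrounded by a border 32 mm wide on all four sides. The frame is 37 mm deep and is made of two full-height vertical stiles with two horizontal rails fitted between them.


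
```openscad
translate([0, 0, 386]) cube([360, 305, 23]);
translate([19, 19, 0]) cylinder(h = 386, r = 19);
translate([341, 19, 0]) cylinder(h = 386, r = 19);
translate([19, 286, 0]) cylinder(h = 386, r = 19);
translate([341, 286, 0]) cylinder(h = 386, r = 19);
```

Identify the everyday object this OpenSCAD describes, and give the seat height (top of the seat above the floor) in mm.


A stool. The seat height is 409 mm.

A 360×305×23 slab at z = 386 on four corner cylinders — a stool. The seat top is 386 + 23 = 409 mm.


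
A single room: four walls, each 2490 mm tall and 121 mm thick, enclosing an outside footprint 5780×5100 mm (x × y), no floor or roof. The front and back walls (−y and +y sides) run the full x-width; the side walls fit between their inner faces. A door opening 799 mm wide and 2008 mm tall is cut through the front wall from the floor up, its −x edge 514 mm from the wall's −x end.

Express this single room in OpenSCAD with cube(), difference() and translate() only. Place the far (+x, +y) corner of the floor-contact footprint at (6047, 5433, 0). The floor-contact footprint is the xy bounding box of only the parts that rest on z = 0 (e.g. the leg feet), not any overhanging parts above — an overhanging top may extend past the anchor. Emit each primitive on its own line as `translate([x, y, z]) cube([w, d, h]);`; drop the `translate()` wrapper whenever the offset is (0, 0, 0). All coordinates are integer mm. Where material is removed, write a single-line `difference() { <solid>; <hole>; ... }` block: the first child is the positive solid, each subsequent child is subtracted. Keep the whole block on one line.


difference() { translate([267, 333, 0]) cube([5780, 121, 2490]); translate([781, 333, 0]) cube([799, 121, 2008]); }
translate([267, 5312, 0]) cube([5780, 121, 2490]);
translate([267, 454, 0]) cube([121, 4858, 2490]);
translate([5926, 454, 0]) cube([121, 4858, 2490]);


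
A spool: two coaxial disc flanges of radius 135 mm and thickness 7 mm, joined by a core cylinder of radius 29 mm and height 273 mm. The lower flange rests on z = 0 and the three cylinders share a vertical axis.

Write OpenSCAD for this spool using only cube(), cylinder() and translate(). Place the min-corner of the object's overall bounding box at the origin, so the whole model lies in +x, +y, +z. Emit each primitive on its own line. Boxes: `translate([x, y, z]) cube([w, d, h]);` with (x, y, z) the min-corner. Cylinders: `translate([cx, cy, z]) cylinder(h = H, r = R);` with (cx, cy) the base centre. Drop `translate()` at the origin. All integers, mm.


translate([135, 135, 0]) cylinder(h = 7, r = 135);
translate([135, 135, 7]) cylinder(h = 273, r = 29);
translate([135, 135, 280]) cylinder(h = 7, r = 135);


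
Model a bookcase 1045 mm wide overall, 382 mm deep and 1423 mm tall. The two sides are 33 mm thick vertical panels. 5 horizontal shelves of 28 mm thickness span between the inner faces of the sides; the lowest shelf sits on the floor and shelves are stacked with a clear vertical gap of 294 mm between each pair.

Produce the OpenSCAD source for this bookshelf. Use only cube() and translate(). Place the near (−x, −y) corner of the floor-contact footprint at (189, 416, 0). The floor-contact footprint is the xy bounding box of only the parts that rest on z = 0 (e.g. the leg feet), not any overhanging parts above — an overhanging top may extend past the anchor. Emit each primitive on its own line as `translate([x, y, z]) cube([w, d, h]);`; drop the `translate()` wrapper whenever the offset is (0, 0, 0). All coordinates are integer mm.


translate([189, 416, 0]) cube([33, 382, 1423]);
translate([1201, 416, 0]) cube([33, 382, 1423]);
translate([222, 416, 0]) cube([979, 382, 28]);
translate([222, 416, 322]) cube([979, 382, 28]);
translate([222, 416, 644]) cube([979, 382, 28]);
translate([222, 416, 966]) cube([979, 382, 28]);
translate([222, 416, 1288]) cube([979, 382, 28]);


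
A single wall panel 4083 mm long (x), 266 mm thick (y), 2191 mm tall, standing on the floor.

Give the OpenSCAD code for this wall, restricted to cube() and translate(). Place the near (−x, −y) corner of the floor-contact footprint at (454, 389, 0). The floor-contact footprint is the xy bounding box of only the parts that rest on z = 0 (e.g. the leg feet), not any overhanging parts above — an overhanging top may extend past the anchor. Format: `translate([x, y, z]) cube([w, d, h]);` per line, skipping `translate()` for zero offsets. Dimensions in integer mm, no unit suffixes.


translate([454, 389, 0]) cube([4083, 266, 2191]);


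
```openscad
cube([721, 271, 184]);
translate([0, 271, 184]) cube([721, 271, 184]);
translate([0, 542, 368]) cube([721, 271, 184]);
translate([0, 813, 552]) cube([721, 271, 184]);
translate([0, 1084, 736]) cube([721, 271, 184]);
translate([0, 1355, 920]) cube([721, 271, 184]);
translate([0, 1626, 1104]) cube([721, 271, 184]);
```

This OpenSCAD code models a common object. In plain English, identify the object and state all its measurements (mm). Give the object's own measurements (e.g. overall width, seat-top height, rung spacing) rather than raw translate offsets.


A straight staircase of 7 solid steps. Each step is 721 mm wide (x), 271 mm deep (y, the going) and 184 mm tall (the rise). The first step rests on the floor; each subsequent step sits one going further in +y and one rise higher in +z, directly behind and above the previous step with no overlap.


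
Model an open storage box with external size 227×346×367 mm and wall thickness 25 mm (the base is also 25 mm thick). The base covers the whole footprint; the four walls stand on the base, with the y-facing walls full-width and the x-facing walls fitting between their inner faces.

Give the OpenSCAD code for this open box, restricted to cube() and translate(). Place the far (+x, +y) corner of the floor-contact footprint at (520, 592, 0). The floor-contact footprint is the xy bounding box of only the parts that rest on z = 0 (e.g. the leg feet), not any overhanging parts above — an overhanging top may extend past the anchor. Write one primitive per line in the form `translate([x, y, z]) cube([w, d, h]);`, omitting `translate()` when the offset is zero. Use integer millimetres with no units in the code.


translate([293, 246, 0]) cube([227, 346, 25]);
translate([293, 246, 25]) cube([227, 25, 342]);
translate([293, 567, 25]) cube([227, 25, 342]);
translate([293, 271, 25]) cube([25, 296, 342]);
translate([495, 271, 25]) cube([25, 296, 342]);


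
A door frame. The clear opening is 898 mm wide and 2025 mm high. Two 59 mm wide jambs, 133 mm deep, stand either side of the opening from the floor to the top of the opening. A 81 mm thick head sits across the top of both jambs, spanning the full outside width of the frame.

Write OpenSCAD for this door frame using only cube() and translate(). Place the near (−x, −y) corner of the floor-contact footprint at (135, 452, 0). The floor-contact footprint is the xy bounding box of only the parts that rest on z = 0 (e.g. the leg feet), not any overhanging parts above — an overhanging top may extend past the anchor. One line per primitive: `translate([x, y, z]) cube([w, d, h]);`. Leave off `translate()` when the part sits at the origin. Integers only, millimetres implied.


translate([135, 452, 0]) cube([59, 133, 2025]);
translate([1092, 452, 0]) cube([59, 133, 2025]);
translate([135, 452, 2025]) cube([1016, 133, 81]);


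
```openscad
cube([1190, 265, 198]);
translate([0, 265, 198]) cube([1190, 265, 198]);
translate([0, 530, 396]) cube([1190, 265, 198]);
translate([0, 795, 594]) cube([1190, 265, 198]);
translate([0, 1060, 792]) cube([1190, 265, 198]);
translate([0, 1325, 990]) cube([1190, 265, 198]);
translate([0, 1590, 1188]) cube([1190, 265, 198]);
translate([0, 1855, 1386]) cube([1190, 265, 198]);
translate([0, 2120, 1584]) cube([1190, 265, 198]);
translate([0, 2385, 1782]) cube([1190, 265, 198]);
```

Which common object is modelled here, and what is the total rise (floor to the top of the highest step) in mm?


A staircase. The total rise is 1980 mm.

10 identical blocks, each offset up and back from the previous — a staircase. Each step is 198 mm tall and there are 10 of them, so the total rise is 10 × 198 = 1980 mm.


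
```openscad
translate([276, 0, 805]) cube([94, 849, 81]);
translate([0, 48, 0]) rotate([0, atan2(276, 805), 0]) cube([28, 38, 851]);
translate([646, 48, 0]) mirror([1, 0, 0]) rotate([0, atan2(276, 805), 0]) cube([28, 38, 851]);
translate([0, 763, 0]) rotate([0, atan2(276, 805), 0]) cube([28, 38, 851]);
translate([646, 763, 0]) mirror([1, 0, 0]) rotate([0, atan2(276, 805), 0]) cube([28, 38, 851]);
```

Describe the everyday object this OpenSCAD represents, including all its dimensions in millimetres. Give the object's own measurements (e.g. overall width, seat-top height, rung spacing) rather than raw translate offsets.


A sawhorse. A 94×849×81 mm beam (x, y, z) sits on two A-frame leg pairs. Each pair is two raked legs of 28×38 mm section (38 mm along y) splaying symmetrically in x. Each leg rises 805 mm vertically over 276 mm of horizontal reach and is 851 mm long along its own axis. Every leg's outer bottom edge rests on the floor and its outer top edge meets a bottom edge of the beam — the left legs (tilting toward +x) meet the beam's −x bottom edge, the right legs (their mirror images, tilting toward −x) meet its +x bottom edge — so the leg tops tuck under the beam, the beam's underside is 805 mm above the floor, and the feet are 646 mm apart outside-to-outside with the beam centred between them. The two leg pairs are set in 48 mm from either end of the beam.


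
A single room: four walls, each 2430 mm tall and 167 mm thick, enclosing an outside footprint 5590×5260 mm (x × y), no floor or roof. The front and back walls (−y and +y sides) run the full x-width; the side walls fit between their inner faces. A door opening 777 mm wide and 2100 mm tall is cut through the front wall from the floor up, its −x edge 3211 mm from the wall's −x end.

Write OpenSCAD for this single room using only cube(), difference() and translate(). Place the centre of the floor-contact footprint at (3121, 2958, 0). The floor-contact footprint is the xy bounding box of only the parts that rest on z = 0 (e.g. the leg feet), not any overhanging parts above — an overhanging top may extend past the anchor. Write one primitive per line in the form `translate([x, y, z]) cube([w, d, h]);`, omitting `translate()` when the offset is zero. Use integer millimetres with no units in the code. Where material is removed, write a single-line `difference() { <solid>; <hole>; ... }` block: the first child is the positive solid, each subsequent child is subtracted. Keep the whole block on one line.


difference() { translate([326, 328, 0]) cube([5590, 167, 2430]); translate([3537, 328, 0]) cube([777, 167, 2100]); }
translate([326, 5421, 0]) cube([5590, 167, 2430]);
translate([326, 495, 0]) cube([167, 4926, 2430]);
translate([5749, 495, 0]) cube([167, 4926, 2430]);


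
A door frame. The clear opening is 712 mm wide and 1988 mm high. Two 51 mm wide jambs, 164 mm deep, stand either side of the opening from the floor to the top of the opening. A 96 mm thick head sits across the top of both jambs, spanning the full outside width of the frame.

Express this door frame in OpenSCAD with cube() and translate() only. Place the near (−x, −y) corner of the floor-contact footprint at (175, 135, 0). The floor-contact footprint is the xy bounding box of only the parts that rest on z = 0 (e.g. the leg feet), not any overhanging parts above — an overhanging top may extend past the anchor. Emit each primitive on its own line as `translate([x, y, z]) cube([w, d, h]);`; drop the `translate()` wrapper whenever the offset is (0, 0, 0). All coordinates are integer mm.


translate([175, 135, 0]) cube([51, 164, 1988]);
translate([938, 135, 0]) cube([51, 164, 1988]);
translate([175, 135, 1988]) cube([814, 164, 96]);


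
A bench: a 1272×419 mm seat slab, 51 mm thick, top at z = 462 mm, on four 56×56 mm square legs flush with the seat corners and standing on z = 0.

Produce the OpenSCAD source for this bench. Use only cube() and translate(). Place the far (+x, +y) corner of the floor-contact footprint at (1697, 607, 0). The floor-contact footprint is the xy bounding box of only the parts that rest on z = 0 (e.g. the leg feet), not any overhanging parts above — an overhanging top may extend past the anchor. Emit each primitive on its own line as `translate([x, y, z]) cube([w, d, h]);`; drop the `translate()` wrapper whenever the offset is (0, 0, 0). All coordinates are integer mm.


// leg_h = 462 − 51 = 411
translate([425, 188, 411]) cube([1272, 419, 51]);
translate([425, 188, 0]) cube([56, 56, 411]);
translate([425, 551, 0]) cube([56, 56, 411]);
translate([1641, 188, 0]) cube([56, 56, 411]);
translate([1641, 551, 0]) cube([56, 56, 411]);


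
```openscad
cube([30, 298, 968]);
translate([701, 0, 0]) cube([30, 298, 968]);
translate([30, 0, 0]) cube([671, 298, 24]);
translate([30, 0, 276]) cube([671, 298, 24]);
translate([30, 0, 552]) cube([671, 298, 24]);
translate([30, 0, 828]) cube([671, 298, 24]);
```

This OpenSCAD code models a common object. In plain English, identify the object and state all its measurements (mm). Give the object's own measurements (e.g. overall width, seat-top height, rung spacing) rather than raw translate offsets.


An open bookshelf. Two side panels, each 30 mm thick, 298 mm deep and 968 mm tall, stand 731 mm apart (outside-to-outside). Between them sit 4 shelves, each 24 mm thick and 298 mm deep, spanning the full gap between the sides. The bottom shelf rests on the floor (its underside at z = 0) and the clear gap between one shelf's top and the next shelf's underside is 252 mm.


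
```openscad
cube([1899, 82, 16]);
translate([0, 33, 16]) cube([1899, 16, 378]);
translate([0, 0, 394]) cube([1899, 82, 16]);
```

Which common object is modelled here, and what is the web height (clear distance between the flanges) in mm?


An I-beam. The web height is 378 mm.

Two wide flanges with a thin centred web — an I-beam. Overall 410 mm minus two 16 mm flanges gives a web of 410 − 2·16 = 378 mm.


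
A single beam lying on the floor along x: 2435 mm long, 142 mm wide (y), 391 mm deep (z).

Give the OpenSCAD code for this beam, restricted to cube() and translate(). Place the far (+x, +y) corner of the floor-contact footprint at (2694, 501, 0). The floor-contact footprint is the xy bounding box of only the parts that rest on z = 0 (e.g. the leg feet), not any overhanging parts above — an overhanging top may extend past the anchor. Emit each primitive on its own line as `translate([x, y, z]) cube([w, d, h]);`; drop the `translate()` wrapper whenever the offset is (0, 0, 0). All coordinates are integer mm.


translate([259, 359, 0]) cube([2435, 142, 391]);


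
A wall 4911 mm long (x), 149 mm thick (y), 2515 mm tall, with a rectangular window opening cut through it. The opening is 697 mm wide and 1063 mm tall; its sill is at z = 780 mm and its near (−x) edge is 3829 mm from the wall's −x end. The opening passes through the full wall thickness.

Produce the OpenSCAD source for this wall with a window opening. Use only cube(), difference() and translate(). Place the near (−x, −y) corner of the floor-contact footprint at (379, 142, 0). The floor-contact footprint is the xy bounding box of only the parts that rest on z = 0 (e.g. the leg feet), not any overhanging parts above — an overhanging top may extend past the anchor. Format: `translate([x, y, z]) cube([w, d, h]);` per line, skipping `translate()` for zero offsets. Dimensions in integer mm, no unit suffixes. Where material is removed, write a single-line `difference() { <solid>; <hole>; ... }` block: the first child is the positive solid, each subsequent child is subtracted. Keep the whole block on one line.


difference() { translate([379, 142, 0]) cube([4911, 149, 2515]); translate([4208, 142, 780]) cube([697, 149, 1063]); }


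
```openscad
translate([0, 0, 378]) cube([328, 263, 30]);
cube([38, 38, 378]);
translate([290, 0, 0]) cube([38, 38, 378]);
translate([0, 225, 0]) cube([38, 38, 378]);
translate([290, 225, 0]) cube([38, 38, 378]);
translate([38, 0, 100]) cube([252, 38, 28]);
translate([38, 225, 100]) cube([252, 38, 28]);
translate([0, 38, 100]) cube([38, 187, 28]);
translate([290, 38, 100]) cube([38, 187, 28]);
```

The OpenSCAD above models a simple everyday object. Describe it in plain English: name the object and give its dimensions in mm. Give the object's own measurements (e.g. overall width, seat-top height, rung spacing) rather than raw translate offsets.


A four-legged stool. The seat is a 328×263×30 mm slab whose top surface is at z = 408 mm; four square legs, each 38×38 mm in cross-section, run from the floor (z = 0) to the underside of the seat, each flush with a corner of the seat. Four stretchers, 38 mm wide and 28 mm tall, connect adjacent legs with their undersides at z = 100 mm, each running between the inner faces of the legs it joins and aligned with the legs' outer faces on the other axis.


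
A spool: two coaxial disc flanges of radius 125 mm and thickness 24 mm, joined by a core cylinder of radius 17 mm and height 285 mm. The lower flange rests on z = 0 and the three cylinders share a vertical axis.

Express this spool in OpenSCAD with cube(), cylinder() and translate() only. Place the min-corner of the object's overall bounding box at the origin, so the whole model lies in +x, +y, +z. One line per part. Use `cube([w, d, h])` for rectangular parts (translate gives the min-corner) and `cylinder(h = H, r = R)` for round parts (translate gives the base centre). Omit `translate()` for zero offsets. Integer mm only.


translate([125, 125, 0]) cylinder(h = 24, r = 125);
translate([125, 125, 24]) cylinder(h = 285, r = 17);
translate([125, 125, 309]) cylinder(h = 24, r = 125);
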